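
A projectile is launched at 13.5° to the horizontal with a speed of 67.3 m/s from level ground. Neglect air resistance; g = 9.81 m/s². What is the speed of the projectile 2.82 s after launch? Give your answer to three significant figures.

66.5 m/s

v_x = 67.3 cos 13.5° = 65.44 m/s (constant).
v_y(t) = 67.3 sin 13.5° − g t = 15.71 − 9.81 × 2.82 = -11.95 m/s.
Speed = √(v_x² + v_y²) = √(4282 + 142.8) = 66.5 m/s.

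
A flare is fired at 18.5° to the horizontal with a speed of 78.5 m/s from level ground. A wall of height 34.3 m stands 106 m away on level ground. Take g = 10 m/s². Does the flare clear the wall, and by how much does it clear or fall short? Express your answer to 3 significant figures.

No — it falls 8.97 m short of clearing the wall.

v_x = 78.5 cos 18.5° = 74.44 m/s; v_y0 = 78.5 sin 18.5° = 24.91 m/s.
Time to reach the wall: t = 106 / 74.44 = 1.424 s.
Height at that point: y = 24.91×1.424 − 5.000×1.424² = 25.33 m.
That is 34.3 − 25.33 = 8.97 m below the top of the wall, so the flare does not clear it.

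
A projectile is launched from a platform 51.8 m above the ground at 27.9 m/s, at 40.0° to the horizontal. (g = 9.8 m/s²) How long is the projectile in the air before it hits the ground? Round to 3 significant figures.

Vertical component: v_y = 27.9 sin 40.0° = 17.93 m/s.
Taking up as positive with launch at y = 51.8 m, landing at y = 0: 0 = 51.8 + 17.93 t − ½(9.8) t².
Solving 4.900 t² − 17.93 t − 51.8 = 0 gives t = [17.93 + √(17.93² + 4·4.900·51.8)] / 9.800 = 5.56 s.

5.56 s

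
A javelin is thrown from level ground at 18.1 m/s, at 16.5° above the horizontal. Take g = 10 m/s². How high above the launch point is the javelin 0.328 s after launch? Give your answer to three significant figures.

1.15 m

v_y0 = 18.1 sin 16.5° = 5.141 m/s.
y(t) = v_y0 t − ½ g t² = 5.141×0.328 − 5.000×0.328² = 1.15 m.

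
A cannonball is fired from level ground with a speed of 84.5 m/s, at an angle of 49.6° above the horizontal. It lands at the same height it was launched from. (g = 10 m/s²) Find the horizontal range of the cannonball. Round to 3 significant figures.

705 m

For level ground, R = v₀² sin(2θ) / g.
sin(2 × 49.6°) = sin 99.20° = 0.9871.
R = (84.5)² × 0.9871 / 10 = 705 m.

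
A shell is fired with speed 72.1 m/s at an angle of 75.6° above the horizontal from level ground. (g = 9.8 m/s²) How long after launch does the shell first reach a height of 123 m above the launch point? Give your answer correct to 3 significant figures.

v_y0 = 72.1 sin 75.6° = 69.83 m/s.
Set y = v_y0 t − ½ g t² = 123: 4.900 t² − 69.83 t + 123 = 0.
t = [69.83 ± √(4876 − 2411)] / 9.8 = (69.83 ± 49.65) / 9.8, giving t = 2.06 s or t = 12.2 s.
The shell is on the way up at the first time, so t = 2.06 s.

2.06 s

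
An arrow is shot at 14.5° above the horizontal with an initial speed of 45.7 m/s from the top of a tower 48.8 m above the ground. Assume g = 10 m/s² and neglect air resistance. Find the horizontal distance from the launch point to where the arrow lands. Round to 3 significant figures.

Components: v_x = 45.7 cos 14.5° = 44.24 m/s, v_y = 45.7 sin 14.5° = 11.44 m/s.
Vertical: 0 = 48.8 + 11.44 t − ½(10) t² ⇒ 5.000 t² − 11.44 t − 48.8 = 0.
t = [11.44 + √(130.9 + 976.0)] / 10.00 = 4.471 s.
Horizontal: R = v_x · t = 44.24 × 4.471 = 198 m.

198 m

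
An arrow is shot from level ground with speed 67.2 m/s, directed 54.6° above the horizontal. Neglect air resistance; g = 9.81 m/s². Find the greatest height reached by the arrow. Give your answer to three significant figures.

Vertical component of launch velocity: v_y = 67.2 sin 54.6° = 54.78 m/s.
At the highest point the vertical velocity is zero, so v_y² = 2 g h_max.
h_max = (54.78)² / (2 × 9.81) = 3001 / 19.62 = 153 m.

153 m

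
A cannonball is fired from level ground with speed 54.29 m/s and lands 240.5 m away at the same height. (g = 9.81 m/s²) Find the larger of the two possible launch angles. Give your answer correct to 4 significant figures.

Level-ground range: R = v₀² sin(2θ)/g ⇒ sin 2θ = R g / v₀² = 240.5×9.81/54.29² = 0.8005.
2θ = arcsin(0.8005) = 53.178° or 180° − 53.178° = 126.822°.
So θ = 26.59° or θ = 63.41°.

63.41°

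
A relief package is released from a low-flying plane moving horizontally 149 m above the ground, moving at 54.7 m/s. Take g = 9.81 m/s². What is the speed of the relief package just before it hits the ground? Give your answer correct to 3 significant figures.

Fall time: t = √(2 × 149 / 9.81) = 5.512 s.
At impact: v_x = 54.7 m/s (unchanged), v_y = g t = 9.81 × 5.512 = 54.07 m/s.
Speed = √(v_x² + v_y²) = √(2992 + 2924) = 76.9 m/s.

76.9 m/s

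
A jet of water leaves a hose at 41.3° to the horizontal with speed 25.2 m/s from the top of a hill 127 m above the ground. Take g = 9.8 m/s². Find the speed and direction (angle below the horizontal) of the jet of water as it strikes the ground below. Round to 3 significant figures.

v_x = 25.2 cos 41.3° = 18.93 m/s (constant).
|v_y| at impact = √((16.63)² + 2×9.8×127) = 52.59 m/s.
Speed = √(18.93² + 52.59²) = 55.9 m/s; angle = arctan(52.59/18.93) = 70.2° below horizontal.

55.9 m/s at 70.2° below the horizontal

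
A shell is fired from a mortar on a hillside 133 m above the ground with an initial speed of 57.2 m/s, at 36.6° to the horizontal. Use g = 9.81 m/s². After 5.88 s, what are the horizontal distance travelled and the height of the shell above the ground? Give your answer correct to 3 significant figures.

x = 270 m, y = 164 m

v_x = 57.2 cos 36.6° = 45.92 m/s; v_y0 = 57.2 sin 36.6° = 34.10 m/s.
x = v_x t = 45.92 × 5.88 = 270 m.
y = 133 + v_y0 t − ½ g t² = 164 m.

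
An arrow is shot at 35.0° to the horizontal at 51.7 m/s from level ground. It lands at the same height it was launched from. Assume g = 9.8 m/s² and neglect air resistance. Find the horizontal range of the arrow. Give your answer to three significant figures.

256 m

For level ground, R = v₀² sin(2θ) / g.
sin(2 × 35.0°) = sin 70.00° = 0.9397.
R = (51.7)² × 0.9397 / 9.8 = 256 m.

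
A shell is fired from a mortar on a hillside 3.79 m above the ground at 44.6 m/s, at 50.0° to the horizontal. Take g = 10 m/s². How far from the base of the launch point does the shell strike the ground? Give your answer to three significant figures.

199 m

Components: v_x = 44.6 cos 50.0° = 28.67 m/s, v_y = 44.6 sin 50.0° = 34.17 m/s.
Vertical: 0 = 3.79 + 34.17 t − ½(10) t² ⇒ 5.000 t² − 34.17 t − 3.79 = 0.
t = [34.17 + √(1168 + 75.80)] / 10.00 = 6.944 s.
Horizontal: R = v_x · t = 28.67 × 6.944 = 199 m.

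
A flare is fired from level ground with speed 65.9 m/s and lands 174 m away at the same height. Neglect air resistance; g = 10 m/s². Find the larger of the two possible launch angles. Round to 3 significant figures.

78.2°

Level-ground range: R = v₀² sin(2θ)/g ⇒ sin 2θ = R g / v₀² = 174×10/65.9² = 0.4007.
2θ = arcsin(0.4007) = 23.62° or 180° − 23.62° = 156.38°.
So θ = 11.8° or θ = 78.2°.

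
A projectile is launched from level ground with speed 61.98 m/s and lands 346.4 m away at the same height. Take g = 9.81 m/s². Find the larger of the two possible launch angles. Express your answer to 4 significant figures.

Level-ground range: R = v₀² sin(2θ)/g ⇒ sin 2θ = R g / v₀² = 346.4×9.81/61.98² = 0.8846.
2θ = arcsin(0.8846) = 62.202° or 180° − 62.202° = 117.798°.
So θ = 31.10° or θ = 58.90°.

58.90°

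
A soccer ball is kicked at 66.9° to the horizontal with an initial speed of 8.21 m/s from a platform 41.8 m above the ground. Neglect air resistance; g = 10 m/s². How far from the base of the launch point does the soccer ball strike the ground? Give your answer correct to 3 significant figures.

12.1 m

Components: v_x = 8.21 cos 66.9° = 3.221 m/s, v_y = 8.21 sin 66.9° = 7.552 m/s.
Vertical: 0 = 41.8 + 7.552 t − ½(10) t² ⇒ 5.000 t² − 7.552 t − 41.8 = 0.
t = [7.552 + √(57.03 + 836.0)] / 10.00 = 3.744 s.
Horizontal: R = v_x · t = 3.221 × 3.744 = 12.1 m.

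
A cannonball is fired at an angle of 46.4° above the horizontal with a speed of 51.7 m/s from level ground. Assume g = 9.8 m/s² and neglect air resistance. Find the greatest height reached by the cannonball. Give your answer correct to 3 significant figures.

Vertical component of launch velocity: v_y = 51.7 sin 46.4° = 37.44 m/s.
At the highest point the vertical velocity is zero, so v_y² = 2 g h_max.
h_max = (37.44)² / (2 × 9.8) = 1402 / 19.60 = 71.5 m.

71.5 m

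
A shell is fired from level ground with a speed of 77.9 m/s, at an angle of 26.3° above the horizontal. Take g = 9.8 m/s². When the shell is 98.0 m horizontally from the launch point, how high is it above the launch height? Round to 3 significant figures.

38.8 m

v_x = 77.9 cos 26.3° = 69.84 m/s, v_y0 = 77.9 sin 26.3° = 34.52 m/s.
Time to reach x = 98.0 m: t = x / v_x = 98.0 / 69.84 = 1.403 s.
y = v_y0 t − ½ g t² = 34.52×1.403 − 4.900×1.403² = 38.8 m.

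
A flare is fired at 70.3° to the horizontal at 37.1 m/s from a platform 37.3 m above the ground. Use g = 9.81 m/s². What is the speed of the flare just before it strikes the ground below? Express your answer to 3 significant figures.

45.9 m/s

v_x = 37.1 cos 70.3° = 12.51 m/s is unchanged throughout.
For the vertical component, v_y² = v_y0² + 2 g h = (34.93)² + 2×9.81×37.3 = 1952, so |v_y| = 44.18 m/s.
Impact speed = √(v_x² + v_y²) = √(156.5 + 1952) = 45.9 m/s.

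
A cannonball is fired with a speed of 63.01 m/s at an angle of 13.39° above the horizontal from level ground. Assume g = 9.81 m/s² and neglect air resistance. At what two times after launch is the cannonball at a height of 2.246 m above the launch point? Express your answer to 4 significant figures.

v_y0 = 63.01 sin 13.39° = 14.592 m/s.
Set y = v_y0 t − ½ g t² = 2.246: 4.905 t² − 14.592 t + 2.246 = 0.
t = [14.592 ± √(212.93 − 44.067)] / 9.81 = (14.592 ± 12.995) / 9.81, giving t = 0.1628 s or t = 2.812 s.
So the cannonball is at 2.246 m at t = 0.1628 s (rising) and t = 2.812 s (falling).

0.1628 s and 2.812 s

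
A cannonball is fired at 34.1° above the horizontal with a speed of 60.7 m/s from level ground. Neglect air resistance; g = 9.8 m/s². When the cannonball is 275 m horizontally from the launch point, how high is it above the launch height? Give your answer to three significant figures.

v_x = 60.7 cos 34.1° = 50.26 m/s, v_y0 = 60.7 sin 34.1° = 34.03 m/s.
Time to reach x = 275 m: t = x / v_x = 275 / 50.26 = 5.472 s.
y = v_y0 t − ½ g t² = 34.03×5.472 − 4.900×5.472² = 39.5 m.

39.5 m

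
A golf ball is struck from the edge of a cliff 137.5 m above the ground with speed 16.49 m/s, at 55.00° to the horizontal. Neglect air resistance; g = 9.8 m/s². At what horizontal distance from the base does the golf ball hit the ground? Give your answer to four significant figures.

Components: v_x = 16.49 cos 55.00° = 9.4583 m/s, v_y = 16.49 sin 55.00° = 13.508 m/s.
Vertical: 0 = 137.5 + 13.508 t − ½(9.8) t² ⇒ 4.900 t² − 13.508 t − 137.5 = 0.
t = [13.508 + √(182.47 + 2695.0)] / 9.800 = 6.8520 s.
Horizontal: R = v_x · t = 9.4583 × 6.8520 = 64.81 m.

64.81 m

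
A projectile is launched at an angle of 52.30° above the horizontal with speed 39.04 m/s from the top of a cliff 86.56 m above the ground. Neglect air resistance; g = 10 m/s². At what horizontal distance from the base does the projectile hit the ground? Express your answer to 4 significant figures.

197.5 m

Components: v_x = 39.04 cos 52.30° = 23.874 m/s, v_y = 39.04 sin 52.30° = 30.889 m/s.
Vertical: 0 = 86.56 + 30.889 t − ½(10) t² ⇒ 5.000 t² − 30.889 t − 86.56 = 0.
t = [30.889 + √(954.13 + 1731.2)] / 10.00 = 8.2709 s.
Horizontal: R = v_x · t = 23.874 × 8.2709 = 197.5 m.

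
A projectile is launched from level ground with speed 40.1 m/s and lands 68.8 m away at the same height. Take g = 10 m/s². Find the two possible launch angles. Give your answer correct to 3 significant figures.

12.7° and 77.3°

Level-ground range: R = v₀² sin(2θ)/g ⇒ sin 2θ = R g / v₀² = 68.8×10/40.1² = 0.4279.
2θ = arcsin(0.4279) = 25.33° or 180° − 25.33° = 154.67°.
So θ = 12.7° or θ = 77.3°.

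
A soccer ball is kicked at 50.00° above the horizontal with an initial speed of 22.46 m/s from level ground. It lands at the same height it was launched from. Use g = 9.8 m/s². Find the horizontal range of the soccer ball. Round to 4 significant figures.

50.69 m

For level ground, R = v₀² sin(2θ) / g.
sin(2 × 50.00°) = sin 100.00° = 0.9848.
R = (22.46)² × 0.9848 / 9.8 = 50.69 m.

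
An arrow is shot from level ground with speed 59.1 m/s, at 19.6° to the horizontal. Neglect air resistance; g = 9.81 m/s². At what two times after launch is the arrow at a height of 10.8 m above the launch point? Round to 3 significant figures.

0.649 s and 3.39 s

v_y0 = 59.1 sin 19.6° = 19.83 m/s.
Set y = v_y0 t − ½ g t² = 10.8: 4.905 t² − 19.83 t + 10.8 = 0.
t = [19.83 ± √(393.2 − 211.9)] / 9.81 = (19.83 ± 13.46) / 9.81, giving t = 0.649 s or t = 3.39 s.
So the arrow is at 10.8 m at t = 0.649 s (rising) and t = 3.39 s (falling).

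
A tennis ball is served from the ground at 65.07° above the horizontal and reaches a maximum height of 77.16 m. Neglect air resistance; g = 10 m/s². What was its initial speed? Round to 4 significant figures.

43.32 m/s

At maximum height v_y = 0, so (v₀ sin θ)² = 2 g H.
v₀ sin 65.07° = √(2 × 10 × 77.16) = 39.284 m/s.
v₀ = 39.284 / sin 65.07° = 39.284 / 0.9068 = 43.32 m/s.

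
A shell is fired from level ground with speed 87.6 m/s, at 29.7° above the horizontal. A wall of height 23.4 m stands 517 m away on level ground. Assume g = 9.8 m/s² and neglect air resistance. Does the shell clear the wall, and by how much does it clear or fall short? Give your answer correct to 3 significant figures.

Yes — it clears the wall by 45.3 m.

v_x = 87.6 cos 29.7° = 76.09 m/s; v_y0 = 87.6 sin 29.7° = 43.40 m/s.
Time to reach the wall: t = 517 / 76.09 = 6.795 s.
Height at that point: y = 43.40×6.795 − 4.900×6.795² = 68.66 m.
That is 68.66 − 23.4 = 45.3 m above the top of the wall, so the shell clears it.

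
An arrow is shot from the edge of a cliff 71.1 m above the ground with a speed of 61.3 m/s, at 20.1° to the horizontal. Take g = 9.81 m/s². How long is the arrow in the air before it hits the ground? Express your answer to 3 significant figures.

6.52 s

Vertical component: v_y = 61.3 sin 20.1° = 21.07 m/s.
Taking up as positive with launch at y = 71.1 m, landing at y = 0: 0 = 71.1 + 21.07 t − ½(9.81) t².
Solving 4.905 t² − 21.07 t − 71.1 = 0 gives t = [21.07 + √(21.07² + 4·4.905·71.1)] / 9.810 = 6.52 s.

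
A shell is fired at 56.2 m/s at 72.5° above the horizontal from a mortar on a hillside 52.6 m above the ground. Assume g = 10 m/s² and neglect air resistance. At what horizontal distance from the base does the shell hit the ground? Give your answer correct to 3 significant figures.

196 m

Components: v_x = 56.2 cos 72.5° = 16.90 m/s, v_y = 56.2 sin 72.5° = 53.60 m/s.
Vertical: 0 = 52.6 + 53.60 t − ½(10) t² ⇒ 5.000 t² − 53.60 t − 52.6 = 0.
t = [53.60 + √(2873 + 1052)] / 10.00 = 11.62 s.
Horizontal: R = v_x · t = 16.90 × 11.62 = 196 m.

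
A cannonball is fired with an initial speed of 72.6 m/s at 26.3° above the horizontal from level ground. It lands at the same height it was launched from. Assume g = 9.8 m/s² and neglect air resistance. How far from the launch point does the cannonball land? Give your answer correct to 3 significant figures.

427 m

Components: v_x = 72.6 cos 26.3° = 65.08 m/s, v_y = 72.6 sin 26.3° = 32.17 m/s.
Time of flight (same landing height): t = 2 v_y / g = 2 × 32.17 / 9.8 = 6.565 s.
Range: R = v_x · t = 65.08 × 6.565 = 427 m.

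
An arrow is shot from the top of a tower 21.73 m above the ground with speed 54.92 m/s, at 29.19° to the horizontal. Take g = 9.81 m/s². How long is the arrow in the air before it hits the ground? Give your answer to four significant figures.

Vertical component: v_y = 54.92 sin 29.19° = 26.785 m/s.
Taking up as positive with launch at y = 21.73 m, landing at y = 0: 0 = 21.73 + 26.785 t − ½(9.81) t².
Solving 4.905 t² − 26.785 t − 21.73 = 0 gives t = [26.785 + √(26.785² + 4·4.905·21.73)] / 9.810 = 6.178 s.

6.178 s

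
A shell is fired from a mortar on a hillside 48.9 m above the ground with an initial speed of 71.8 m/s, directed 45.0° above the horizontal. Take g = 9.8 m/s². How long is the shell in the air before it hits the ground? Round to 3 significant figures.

Vertical component: v_y = 71.8 sin 45.0° = 50.77 m/s.
Taking up as positive with launch at y = 48.9 m, landing at y = 0: 0 = 48.9 + 50.77 t − ½(9.8) t².
Solving 4.900 t² − 50.77 t − 48.9 = 0 gives t = [50.77 + √(50.77² + 4·4.900·48.9)] / 9.800 = 11.2 s.

11.2 s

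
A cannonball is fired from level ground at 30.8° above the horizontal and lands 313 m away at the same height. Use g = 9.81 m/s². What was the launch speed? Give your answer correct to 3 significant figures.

59.1 m/s

On level ground, R = v₀² sin(2θ) / g, so v₀ = √(R g / sin 2θ).
sin(2 × 30.8°) = 0.8796.
v₀ = √(313 × 9.81 / 0.8796) = √3491 = 59.1 m/s.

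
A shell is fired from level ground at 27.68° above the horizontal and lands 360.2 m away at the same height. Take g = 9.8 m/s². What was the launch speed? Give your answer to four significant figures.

On level ground, R = v₀² sin(2θ) / g, so v₀ = √(R g / sin 2θ).
sin(2 × 27.68°) = 0.8227.
v₀ = √(360.2 × 9.8 / 0.8227) = √4290.7 = 65.50 m/s.

65.50 m/s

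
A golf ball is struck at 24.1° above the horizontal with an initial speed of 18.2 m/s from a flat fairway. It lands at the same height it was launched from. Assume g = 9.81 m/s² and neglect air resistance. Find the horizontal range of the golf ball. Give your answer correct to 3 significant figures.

Components: v_x = 18.2 cos 24.1° = 16.61 m/s, v_y = 18.2 sin 24.1° = 7.432 m/s.
Time of flight (same landing height): t = 2 v_y / g = 2 × 7.432 / 9.81 = 1.515 s.
Range: R = v_x · t = 16.61 × 1.515 = 25.2 m.

25.2 m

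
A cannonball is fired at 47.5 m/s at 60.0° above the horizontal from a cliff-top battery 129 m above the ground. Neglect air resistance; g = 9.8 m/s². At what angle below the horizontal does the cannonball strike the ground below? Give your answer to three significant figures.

69.9°

v_x = 47.5 cos 60.0° = 23.75 m/s.
At impact |v_y| = √(v_y0² + 2 g h) = √(41.14² + 2×9.8×129) = 64.97 m/s.
Angle below horizontal = arctan(|v_y| / v_x) = arctan(64.97 / 23.75) = 69.9°.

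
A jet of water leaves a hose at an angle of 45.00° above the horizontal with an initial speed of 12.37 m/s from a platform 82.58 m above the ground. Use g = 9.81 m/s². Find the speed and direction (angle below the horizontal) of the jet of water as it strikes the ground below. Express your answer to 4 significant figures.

42.11 m/s at 78.01° below the horizontal

v_x = 12.37 cos 45.00° = 8.7469 m/s (constant).
|v_y| at impact = √((8.7469)² + 2×9.81×82.58) = 41.191 m/s.
Speed = √(8.7469² + 41.191²) = 42.11 m/s; angle = arctan(41.191/8.7469) = 78.01° below horizontal.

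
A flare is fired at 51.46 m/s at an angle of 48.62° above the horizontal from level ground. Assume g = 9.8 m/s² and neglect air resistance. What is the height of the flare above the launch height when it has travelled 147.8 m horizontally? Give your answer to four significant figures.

v_x = 51.46 cos 48.62° = 34.018 m/s, v_y0 = 51.46 sin 48.62° = 38.613 m/s.
Time to reach x = 147.8 m: t = x / v_x = 147.8 / 34.018 = 4.3448 s.
y = v_y0 t − ½ g t² = 38.613×4.3448 − 4.900×4.3448² = 75.27 m.

75.27 m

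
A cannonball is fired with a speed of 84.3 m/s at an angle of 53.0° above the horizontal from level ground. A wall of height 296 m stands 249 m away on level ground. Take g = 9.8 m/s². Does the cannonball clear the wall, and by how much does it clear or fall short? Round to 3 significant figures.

No — it falls 83.6 m short of clearing the wall.

v_x = 84.3 cos 53.0° = 50.73 m/s; v_y0 = 84.3 sin 53.0° = 67.32 m/s.
Time to reach the wall: t = 249 / 50.73 = 4.908 s.
Height at that point: y = 67.32×4.908 − 4.900×4.908² = 212.4 m.
That is 296 − 212.4 = 83.6 m below the top of the wall, so the cannonball does not clear it.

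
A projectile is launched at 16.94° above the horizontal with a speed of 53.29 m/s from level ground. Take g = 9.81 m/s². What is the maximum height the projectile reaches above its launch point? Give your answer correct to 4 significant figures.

Vertical component of launch velocity: v_y = 53.29 sin 16.94° = 15.527 m/s.
At the highest point the vertical velocity is zero, so v_y² = 2 g h_max.
h_max = (15.527)² / (2 × 9.81) = 241.09 / 19.62 = 12.29 m.

12.29 m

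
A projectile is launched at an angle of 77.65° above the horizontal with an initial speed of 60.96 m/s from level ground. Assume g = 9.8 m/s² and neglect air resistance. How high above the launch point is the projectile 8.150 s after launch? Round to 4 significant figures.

v_y0 = 60.96 sin 77.65° = 59.549 m/s.
y(t) = v_y0 t − ½ g t² = 59.549×8.150 − 4.900×8.150² = 159.9 m.

159.9 m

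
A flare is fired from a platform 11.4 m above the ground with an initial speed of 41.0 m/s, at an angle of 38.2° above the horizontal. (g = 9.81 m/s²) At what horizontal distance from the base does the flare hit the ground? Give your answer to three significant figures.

Components: v_x = 41.0 cos 38.2° = 32.22 m/s, v_y = 41.0 sin 38.2° = 25.35 m/s.
Vertical: 0 = 11.4 + 25.35 t − ½(9.81) t² ⇒ 4.905 t² − 25.35 t − 11.4 = 0.
t = [25.35 + √(642.6 + 223.7)] / 9.810 = 5.584 s.
Horizontal: R = v_x · t = 32.22 × 5.584 = 180 m.

180 m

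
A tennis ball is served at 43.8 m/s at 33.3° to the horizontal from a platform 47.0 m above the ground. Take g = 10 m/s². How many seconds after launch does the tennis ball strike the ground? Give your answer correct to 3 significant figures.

Vertical component: v_y = 43.8 sin 33.3° = 24.05 m/s.
Taking up as positive with launch at y = 47.0 m, landing at y = 0: 0 = 47.0 + 24.05 t − ½(10) t².
Solving 5.000 t² − 24.05 t − 47.0 = 0 gives t = [24.05 + √(24.05² + 4·5.000·47.0)] / 10.00 = 6.30 s.

6.30 s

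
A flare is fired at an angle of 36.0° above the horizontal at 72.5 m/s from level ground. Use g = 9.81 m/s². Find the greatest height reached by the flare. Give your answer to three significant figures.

Vertical component of launch velocity: v_y = 72.5 sin 36.0° = 42.61 m/s.
At the highest point the vertical velocity is zero, so v_y² = 2 g h_max.
h_max = (42.61)² / (2 × 9.81) = 1816 / 19.62 = 92.6 m.

92.6 m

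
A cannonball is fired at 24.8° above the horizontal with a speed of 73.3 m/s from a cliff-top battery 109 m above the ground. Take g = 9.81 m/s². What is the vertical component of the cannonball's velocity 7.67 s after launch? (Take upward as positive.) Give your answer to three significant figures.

-44.5 m/s

Initial vertical component: v_y0 = 73.3 sin 24.8° = 30.75 m/s.
v_y(t) = v_y0 − g t = 30.75 − 9.81 × 7.67 = -44.5 m/s.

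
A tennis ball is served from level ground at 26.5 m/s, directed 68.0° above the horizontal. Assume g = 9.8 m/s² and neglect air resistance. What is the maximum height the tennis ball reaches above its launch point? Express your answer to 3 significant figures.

30.8 m

Vertical component of launch velocity: v_y = 26.5 sin 68.0° = 24.57 m/s.
At the highest point the vertical velocity is zero, so v_y² = 2 g h_max.
h_max = (24.57)² / (2 × 9.8) = 603.7 / 19.60 = 30.8 m.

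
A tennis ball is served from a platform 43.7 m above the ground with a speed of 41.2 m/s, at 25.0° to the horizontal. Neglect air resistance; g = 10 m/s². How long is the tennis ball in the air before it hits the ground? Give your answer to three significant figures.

5.17 s

Vertical component: v_y = 41.2 sin 25.0° = 17.41 m/s.
Taking up as positive with launch at y = 43.7 m, landing at y = 0: 0 = 43.7 + 17.41 t − ½(10) t².
Solving 5.000 t² − 17.41 t − 43.7 = 0 gives t = [17.41 + √(17.41² + 4·5.000·43.7)] / 10.00 = 5.17 s.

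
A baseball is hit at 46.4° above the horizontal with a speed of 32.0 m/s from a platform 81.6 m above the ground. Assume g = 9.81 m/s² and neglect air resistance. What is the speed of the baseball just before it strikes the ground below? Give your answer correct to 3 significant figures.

v_x = 32.0 cos 46.4° = 22.07 m/s is unchanged throughout.
For the vertical component, v_y² = v_y0² + 2 g h = (23.17)² + 2×9.81×81.6 = 2138, so |v_y| = 46.24 m/s.
Impact speed = √(v_x² + v_y²) = √(487.1 + 2138) = 51.2 m/s.

51.2 m/s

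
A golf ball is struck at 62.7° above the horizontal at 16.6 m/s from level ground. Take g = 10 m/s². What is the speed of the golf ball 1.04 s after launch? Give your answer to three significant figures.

v_x = 16.6 cos 62.7° = 7.614 m/s (constant).
v_y(t) = 16.6 sin 62.7° − g t = 14.75 − 10 × 1.04 = 4.350 m/s.
Speed = √(v_x² + v_y²) = √(57.97 + 18.92) = 8.77 m/s.

8.77 m/s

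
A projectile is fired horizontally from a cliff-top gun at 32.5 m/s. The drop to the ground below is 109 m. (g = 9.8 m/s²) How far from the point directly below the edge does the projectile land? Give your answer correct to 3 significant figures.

Initial vertical velocity is zero, so the fall time comes from h = ½ g t²: t = √(2 × 109 / 9.8) = 4.716 s.
Horizontal motion is uniform at 32.5 m/s, so x = 32.5 × 4.716 = 153 m.

153 m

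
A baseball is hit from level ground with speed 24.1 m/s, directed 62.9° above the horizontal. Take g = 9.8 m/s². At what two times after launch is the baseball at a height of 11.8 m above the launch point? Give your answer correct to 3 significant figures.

0.645 s and 3.73 s

v_y0 = 24.1 sin 62.9° = 21.45 m/s.
Set y = v_y0 t − ½ g t² = 11.8: 4.900 t² − 21.45 t + 11.8 = 0.
t = [21.45 ± √(460.1 − 231.3)] / 9.8 = (21.45 ± 15.13) / 9.8, giving t = 0.645 s or t = 3.73 s.
So the baseball is at 11.8 m at t = 0.645 s (rising) and t = 3.73 s (falling).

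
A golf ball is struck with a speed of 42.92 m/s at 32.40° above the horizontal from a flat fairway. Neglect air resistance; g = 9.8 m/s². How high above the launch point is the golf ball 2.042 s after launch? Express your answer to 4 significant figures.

v_y0 = 42.92 sin 32.40° = 22.998 m/s.
y(t) = v_y0 t − ½ g t² = 22.998×2.042 − 4.900×2.042² = 26.53 m.

26.53 m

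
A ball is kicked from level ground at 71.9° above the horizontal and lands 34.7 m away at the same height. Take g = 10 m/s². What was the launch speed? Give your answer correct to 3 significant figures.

24.2 m/s

On level ground, R = v₀² sin(2θ) / g, so v₀ = √(R g / sin 2θ).
sin(2 × 71.9°) = 0.5906.
v₀ = √(34.7 × 10 / 0.5906) = √587.5 = 24.2 m/s.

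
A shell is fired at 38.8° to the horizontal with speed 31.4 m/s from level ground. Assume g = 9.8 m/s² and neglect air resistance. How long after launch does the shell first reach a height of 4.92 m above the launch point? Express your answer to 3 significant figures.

v_y0 = 31.4 sin 38.8° = 19.68 m/s.
Set y = v_y0 t − ½ g t² = 4.92: 4.900 t² − 19.68 t + 4.92 = 0.
t = [19.68 ± √(387.3 − 96.43)] / 9.8 = (19.68 ± 17.05) / 9.8, giving t = 0.268 s or t = 3.75 s.
The shell is on the way up at the first time, so t = 0.268 s.

0.268 s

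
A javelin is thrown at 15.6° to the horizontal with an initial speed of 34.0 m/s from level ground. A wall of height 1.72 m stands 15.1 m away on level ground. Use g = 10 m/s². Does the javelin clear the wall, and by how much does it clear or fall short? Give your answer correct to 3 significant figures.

Yes — it clears the wall by 1.43 m.

v_x = 34.0 cos 15.6° = 32.75 m/s; v_y0 = 34.0 sin 15.6° = 9.143 m/s.
Time to reach the wall: t = 15.1 / 32.75 = 0.4611 s.
Height at that point: y = 9.143×0.4611 − 5.000×0.4611² = 3.153 m.
That is 3.153 − 1.72 = 1.43 m above the top of the wall, so the javelin clears it.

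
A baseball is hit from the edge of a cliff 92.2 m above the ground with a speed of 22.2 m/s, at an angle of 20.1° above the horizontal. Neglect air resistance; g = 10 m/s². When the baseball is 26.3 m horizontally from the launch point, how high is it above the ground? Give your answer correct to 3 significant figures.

v_x = 22.2 cos 20.1° = 20.85 m/s, v_y0 = 22.2 sin 20.1° = 7.629 m/s.
Time to reach x = 26.3 m: t = x / v_x = 26.3 / 20.85 = 1.261 s.
y = 92.2 + v_y0 t − ½ g t² = 92.2 + 7.629×1.261 − 5.000×1.261² = 93.9 m.

93.9 m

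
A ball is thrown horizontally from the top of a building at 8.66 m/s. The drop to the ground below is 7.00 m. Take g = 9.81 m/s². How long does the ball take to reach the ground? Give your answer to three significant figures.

1.19 s

The horizontal speed doesn't affect the fall. With v_y0 = 0, h = ½ g t².
t = √(2 × 7.00 / 9.81) = √1.427 = 1.19 s.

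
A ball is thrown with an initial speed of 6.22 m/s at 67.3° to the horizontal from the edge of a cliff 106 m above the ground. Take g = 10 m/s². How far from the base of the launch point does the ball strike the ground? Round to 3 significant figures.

Components: v_x = 6.22 cos 67.3° = 2.400 m/s, v_y = 6.22 sin 67.3° = 5.738 m/s.
Vertical: 0 = 106 + 5.738 t − ½(10) t² ⇒ 5.000 t² − 5.738 t − 106 = 0.
t = [5.738 + √(32.92 + 2120)] / 10.00 = 5.214 s.
Horizontal: R = v_x · t = 2.400 × 5.214 = 12.5 m.

12.5 m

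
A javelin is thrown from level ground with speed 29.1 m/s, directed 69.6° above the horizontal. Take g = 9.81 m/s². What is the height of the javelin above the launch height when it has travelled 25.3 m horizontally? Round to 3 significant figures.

v_x = 29.1 cos 69.6° = 10.14 m/s, v_y0 = 29.1 sin 69.6° = 27.27 m/s.
Time to reach x = 25.3 m: t = x / v_x = 25.3 / 10.14 = 2.495 s.
y = v_y0 t − ½ g t² = 27.27×2.495 − 4.905×2.495² = 37.5 m.

37.5 m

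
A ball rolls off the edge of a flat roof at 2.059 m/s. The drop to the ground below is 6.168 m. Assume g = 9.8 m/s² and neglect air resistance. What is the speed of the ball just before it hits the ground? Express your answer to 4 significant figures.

11.19 m/s

Fall time: t = √(2 × 6.168 / 9.8) = 1.1220 s.
At impact: v_x = 2.059 m/s (unchanged), v_y = g t = 9.8 × 1.1220 = 10.996 m/s.
Speed = √(v_x² + v_y²) = √(4.2395 + 120.91) = 11.19 m/s.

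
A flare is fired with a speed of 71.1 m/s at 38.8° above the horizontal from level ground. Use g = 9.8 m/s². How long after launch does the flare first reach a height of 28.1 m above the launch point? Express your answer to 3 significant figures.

0.682 s

v_y0 = 71.1 sin 38.8° = 44.55 m/s.
Set y = v_y0 t − ½ g t² = 28.1: 4.900 t² − 44.55 t + 28.1 = 0.
t = [44.55 ± √(1985 − 550.8)] / 9.8 = (44.55 ± 37.87) / 9.8, giving t = 0.682 s or t = 8.41 s.
The flare is on the way up at the first time, so t = 0.682 s.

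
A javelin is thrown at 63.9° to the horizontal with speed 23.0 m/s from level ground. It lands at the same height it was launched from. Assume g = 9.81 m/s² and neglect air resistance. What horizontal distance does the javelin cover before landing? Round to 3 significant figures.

For level ground, R = v₀² sin(2θ) / g.
sin(2 × 63.9°) = sin 127.8° = 0.7902.
R = (23.0)² × 0.7902 / 9.81 = 42.6 m.

42.6 m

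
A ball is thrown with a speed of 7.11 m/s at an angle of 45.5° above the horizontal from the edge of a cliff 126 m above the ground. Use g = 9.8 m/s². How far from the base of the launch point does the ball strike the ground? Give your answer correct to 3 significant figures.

Components: v_x = 7.11 cos 45.5° = 4.983 m/s, v_y = 7.11 sin 45.5° = 5.071 m/s.
Vertical: 0 = 126 + 5.071 t − ½(9.8) t² ⇒ 4.900 t² − 5.071 t − 126 = 0.
t = [5.071 + √(25.72 + 2470)] / 9.800 = 5.615 s.
Horizontal: R = v_x · t = 4.983 × 5.615 = 28.0 m.

28.0 m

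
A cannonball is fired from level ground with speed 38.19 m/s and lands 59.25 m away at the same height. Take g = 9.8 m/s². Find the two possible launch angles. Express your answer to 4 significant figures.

Level-ground range: R = v₀² sin(2θ)/g ⇒ sin 2θ = R g / v₀² = 59.25×9.8/38.19² = 0.3981.
2θ = arcsin(0.3981) = 23.459° or 180° − 23.459° = 156.541°.
So θ = 11.73° or θ = 78.27°.

11.73° and 78.27°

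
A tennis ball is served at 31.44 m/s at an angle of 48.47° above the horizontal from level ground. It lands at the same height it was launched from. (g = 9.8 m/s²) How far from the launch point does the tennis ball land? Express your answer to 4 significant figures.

For level ground, R = v₀² sin(2θ) / g.
sin(2 × 48.47°) = sin 96.940° = 0.9927.
R = (31.44)² × 0.9927 / 9.8 = 100.1 m.

100.1 m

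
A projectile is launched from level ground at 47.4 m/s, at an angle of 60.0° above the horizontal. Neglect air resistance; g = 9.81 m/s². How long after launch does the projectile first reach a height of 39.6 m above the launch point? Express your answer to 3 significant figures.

v_y0 = 47.4 sin 60.0° = 41.05 m/s.
Set y = v_y0 t − ½ g t² = 39.6: 4.905 t² − 41.05 t + 39.6 = 0.
t = [41.05 ± √(1685 − 777.0)] / 9.81 = (41.05 ± 30.13) / 9.81, giving t = 1.11 s or t = 7.26 s.
The projectile is on the way up at the first time, so t = 1.11 s.

1.11 s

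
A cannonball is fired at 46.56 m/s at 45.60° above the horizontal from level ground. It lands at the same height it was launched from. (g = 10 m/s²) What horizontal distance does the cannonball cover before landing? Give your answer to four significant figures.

Components: v_x = 46.56 cos 45.60° = 32.576 m/s, v_y = 46.56 sin 45.60° = 33.266 m/s.
Time of flight (same landing height): t = 2 v_y / g = 2 × 33.266 / 10 = 6.6532 s.
Range: R = v_x · t = 32.576 × 6.6532 = 216.7 m.

216.7 m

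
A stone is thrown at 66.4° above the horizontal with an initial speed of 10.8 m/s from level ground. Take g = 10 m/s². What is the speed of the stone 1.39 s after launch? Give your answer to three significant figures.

v_x = 10.8 cos 66.4° = 4.324 m/s (constant).
v_y(t) = 10.8 sin 66.4° − g t = 9.897 − 10 × 1.39 = -4.003 m/s.
Speed = √(v_x² + v_y²) = √(18.70 + 16.02) = 5.89 m/s.

5.89 m/s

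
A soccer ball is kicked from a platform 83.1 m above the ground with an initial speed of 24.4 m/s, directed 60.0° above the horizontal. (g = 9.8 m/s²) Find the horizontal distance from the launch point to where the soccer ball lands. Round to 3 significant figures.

83.0 m

Components: v_x = 24.4 cos 60.0° = 12.20 m/s, v_y = 24.4 sin 60.0° = 21.13 m/s.
Vertical: 0 = 83.1 + 21.13 t − ½(9.8) t² ⇒ 4.900 t² − 21.13 t − 83.1 = 0.
t = [21.13 + √(446.5 + 1629)] / 9.800 = 6.805 s.
Horizontal: R = v_x · t = 12.20 × 6.805 = 83.0 m.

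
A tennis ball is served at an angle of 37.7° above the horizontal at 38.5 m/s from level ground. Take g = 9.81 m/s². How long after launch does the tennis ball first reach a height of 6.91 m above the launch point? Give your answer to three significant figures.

v_y0 = 38.5 sin 37.7° = 23.54 m/s.
Set y = v_y0 t − ½ g t² = 6.91: 4.905 t² − 23.54 t + 6.91 = 0.
t = [23.54 ± √(554.1 − 135.6)] / 9.81 = (23.54 ± 20.46) / 9.81, giving t = 0.314 s or t = 4.49 s.
The tennis ball is on the way up at the first time, so t = 0.314 s.

0.314 s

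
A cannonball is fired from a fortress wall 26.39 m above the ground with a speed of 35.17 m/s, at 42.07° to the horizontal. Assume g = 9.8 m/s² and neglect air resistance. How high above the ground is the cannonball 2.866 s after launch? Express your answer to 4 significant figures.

53.68 m

v_y0 = 35.17 sin 42.07° = 23.565 m/s.
y(t) = 26.39 + v_y0 t − ½ g t² = 26.39 + 23.565×2.866 − ½×9.8×2.866² = 53.68 m.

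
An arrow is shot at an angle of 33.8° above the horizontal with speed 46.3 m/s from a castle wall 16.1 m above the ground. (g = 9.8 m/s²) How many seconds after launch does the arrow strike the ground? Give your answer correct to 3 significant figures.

5.82 s

Vertical component: v_y = 46.3 sin 33.8° = 25.76 m/s.
Taking up as positive with launch at y = 16.1 m, landing at y = 0: 0 = 16.1 + 25.76 t − ½(9.8) t².
Solving 4.900 t² − 25.76 t − 16.1 = 0 gives t = [25.76 + √(25.76² + 4·4.900·16.1)] / 9.800 = 5.82 s.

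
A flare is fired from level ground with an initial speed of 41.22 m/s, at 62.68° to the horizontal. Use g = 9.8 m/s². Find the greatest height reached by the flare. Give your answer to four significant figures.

68.43 m

Vertical component of launch velocity: v_y = 41.22 sin 62.68° = 36.622 m/s.
At the highest point the vertical velocity is zero, so v_y² = 2 g h_max.
h_max = (36.622)² / (2 × 9.8) = 1341.2 / 19.60 = 68.43 m.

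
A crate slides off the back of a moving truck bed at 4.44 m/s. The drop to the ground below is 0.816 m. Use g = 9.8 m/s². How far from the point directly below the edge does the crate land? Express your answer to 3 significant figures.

1.81 m

Initial vertical velocity is zero, so the fall time comes from h = ½ g t²: t = √(2 × 0.816 / 9.8) = 0.4081 s.
Horizontal motion is uniform at 4.44 m/s, so x = 4.44 × 0.4081 = 1.81 m.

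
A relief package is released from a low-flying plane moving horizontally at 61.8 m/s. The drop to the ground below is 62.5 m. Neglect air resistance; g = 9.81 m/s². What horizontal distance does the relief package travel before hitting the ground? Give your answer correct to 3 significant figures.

Initial vertical velocity is zero, so the fall time comes from h = ½ g t²: t = √(2 × 62.5 / 9.81) = 3.570 s.
Horizontal motion is uniform at 61.8 m/s, so x = 61.8 × 3.570 = 221 m.

221 m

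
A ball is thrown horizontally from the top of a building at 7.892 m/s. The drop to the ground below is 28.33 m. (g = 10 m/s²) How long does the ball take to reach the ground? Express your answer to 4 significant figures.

2.380 s

The horizontal speed doesn't affect the fall. With v_y0 = 0, h = ½ g t².
t = √(2 × 28.33 / 10) = √5.6660 = 2.380 s.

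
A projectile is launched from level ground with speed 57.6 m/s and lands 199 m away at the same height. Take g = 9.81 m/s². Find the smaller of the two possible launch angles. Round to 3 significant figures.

18.0°

Level-ground range: R = v₀² sin(2θ)/g ⇒ sin 2θ = R g / v₀² = 199×9.81/57.6² = 0.5884.
2θ = arcsin(0.5884) = 36.04° or 180° − 36.04° = 143.96°.
So θ = 18.0° or θ = 72.0°.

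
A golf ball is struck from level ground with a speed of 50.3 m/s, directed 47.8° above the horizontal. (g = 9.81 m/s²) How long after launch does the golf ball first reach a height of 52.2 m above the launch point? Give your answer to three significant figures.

v_y0 = 50.3 sin 47.8° = 37.26 m/s.
Set y = v_y0 t − ½ g t² = 52.2: 4.905 t² − 37.26 t + 52.2 = 0.
t = [37.26 ± √(1388 − 1024)] / 9.81 = (37.26 ± 19.08) / 9.81, giving t = 1.85 s or t = 5.74 s.
The golf ball is on the way up at the first time, so t = 1.85 s.

1.85 s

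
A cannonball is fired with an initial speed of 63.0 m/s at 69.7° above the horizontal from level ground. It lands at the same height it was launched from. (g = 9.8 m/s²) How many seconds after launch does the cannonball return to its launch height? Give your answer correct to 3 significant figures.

Vertical component: v_y = 63.0 sin 69.7° = 59.09 m/s.
For a projectile landing at launch height, time of flight is t = 2 v_y / g = 2 × 59.09 / 9.8 = 12.1 s.

12.1 s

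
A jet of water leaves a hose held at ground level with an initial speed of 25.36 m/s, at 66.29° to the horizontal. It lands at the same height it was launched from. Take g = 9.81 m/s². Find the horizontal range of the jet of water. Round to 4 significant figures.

48.27 m

Components: v_x = 25.36 cos 66.29° = 10.197 m/s, v_y = 25.36 sin 66.29° = 23.219 m/s.
Time of flight (same landing height): t = 2 v_y / g = 2 × 23.219 / 9.81 = 4.7337 s.
Range: R = v_x · t = 10.197 × 4.7337 = 48.27 m.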